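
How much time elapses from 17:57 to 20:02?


End time in minutes: 20×60 + 2 = 1202
Start time in minutes: 17×60 + 57 = 1077
Difference = 1202 - 1077 = 125 minutes
= 2 hours 5 minutes

2h 5m


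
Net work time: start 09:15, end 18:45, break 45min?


Total time = (18×60+45) - (9×60+15)
= 1125 - 555 = 570 min
Minus break: 570 - 45 = 525 min
= 8h 45m

8h 45m (525 minutes)


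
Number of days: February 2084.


Month: February (month 2)
February: 28 or 29 (leap year)
2084 leap year? Yes

29 days


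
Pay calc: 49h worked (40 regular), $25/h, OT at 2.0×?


$1450.00

Regular: 40h × $25 = $1000.00
Overtime: 49 - 40 = 9h
OT pay: 9h × $25 × 2.0 = $450.00
Total = $1000.00 + $450.00 = $1450.00


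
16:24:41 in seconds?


Hours: 16 × 3600 = 57600
Minutes: 24 × 60 = 1440
Seconds: 41
Total = 57600 + 1440 + 41 = 59081

59081 seconds


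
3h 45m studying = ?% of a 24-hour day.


15.6%

Time: 225 minutes
Day: 1440 minutes
Percentage = (225/1440) × 100 ≈ 15.6%


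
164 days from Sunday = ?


Wednesday

Start: Sunday (index 6)
(6 + 164) mod 7
= 170 mod 7
= 2
Index 2 → Wednesday


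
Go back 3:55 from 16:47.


12:52

Start: 1007 minutes from midnight
Subtract: 235 minutes
Remaining: 1007 - 235 = 772
Hours: 12, Minutes: 52


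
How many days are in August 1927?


Month: August (month 8)
August has 31 days

31 days


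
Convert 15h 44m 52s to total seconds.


56692 seconds

Hours: 15 × 3600 = 54000
Minutes: 44 × 60 = 2640
Seconds: 52
Total = 54000 + 2640 + 52 = 56692


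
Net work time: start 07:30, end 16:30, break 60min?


8h 0m (480 minutes)

Total time = (16×60+30) - (7×60+30)
= 990 - 450 = 540 min
Minus break: 540 - 60 = 480 min
= 8h 0m


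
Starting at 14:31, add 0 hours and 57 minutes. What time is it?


Start: 871 minutes from midnight
Add: 57 minutes
Total: 928 minutes
Hours: 928 ÷ 60 = 15 remainder 28

15:28


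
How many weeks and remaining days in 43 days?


6 weeks 1 days

Weeks: 43 ÷ 7 = 6 remainder 1


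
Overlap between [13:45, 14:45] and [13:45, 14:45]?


60 minutes

Meeting A: 825-885 (in minutes from midnight)
Meeting B: 825-885
Overlap start = max(825, 825) = 825
Overlap end = min(885, 885) = 885
Overlap = max(0, 885 - 825) = 60 min


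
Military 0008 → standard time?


Hour: 0
0 → 12 AM (midnight)

12:08 AM


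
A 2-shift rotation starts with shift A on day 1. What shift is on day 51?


Shifts: A, B
Start: A (index 0)
Day 51: (0 + 51 - 1) mod 2
= 50 mod 2
= 0
Index 0 → shift A

Shift A


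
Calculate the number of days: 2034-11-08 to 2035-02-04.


From November 8, 2034 to February 4, 2035
Rest of November 2034: 30 - 8 = 22
Full months: December 31, January 31
Days into February 2035: 4
Total = 22 + 31 + 31 + 4 = 88 days

88 days


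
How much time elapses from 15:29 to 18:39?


3h 10m

End time in minutes: 18×60 + 39 = 1119
Start time in minutes: 15×60 + 29 = 929
Difference = 1119 - 929 = 190 minutes
= 3 hours 10 minutes


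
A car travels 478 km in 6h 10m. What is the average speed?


77.5 km/h

Distance: 478 km
Time: 6h 10m = 370 min = 370/60 = 37/6 hours
Speed = 478 ÷ (37/6) = 478 × 6 / 37 = 2868/37 ≈ 77.5 km/h


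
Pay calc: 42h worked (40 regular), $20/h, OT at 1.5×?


Regular: 40h × $20 = $800.00
Overtime: 42 - 40 = 2h
OT pay: 2h × $20 × 1.5 = $60.00
Total = $800.00 + $60.00 = $860.00

$860.00


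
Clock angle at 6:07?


141.5°

Hour hand = 6×30 + 7×0.5 = 183.5°
Minute hand = 7×6 = 42°
Difference = |183.5 - 42| = 141.5°


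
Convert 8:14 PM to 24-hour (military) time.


20:14

Input: 8:14 PM
PM: 8 + 12 = 20


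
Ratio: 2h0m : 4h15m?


8:17 (0.47)

Duration 1: 120 minutes
Duration 2: 255 minutes
Ratio = 120:255
GCD = 15
Simplified = 8:17
As a decimal: 8/17 ≈ 0.47


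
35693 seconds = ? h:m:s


9h 54m 53s

Hours: 35693 ÷ 3600 = 9 remainder 3293
Minutes: 3293 ÷ 60 = 54 remainder 53
Seconds: 53


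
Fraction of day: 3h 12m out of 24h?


Total minutes: 3×60 + 12 = 192
Day = 24×60 = 1440 minutes
Fraction = 192/1440 ≈ 0.1333
As a percentage: 192/1440 × 100 ≈ 13.33%

0.1333 (13.33%)


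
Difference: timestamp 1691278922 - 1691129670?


149252 seconds (41.5 hours / 1.73 days)

Difference = 1691278922 - 1691129670 = 149252 seconds
In hours: 149252 / 3600 ≈ 41.5
In days: 149252 / 86400 ≈ 1.73


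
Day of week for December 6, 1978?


Zeller's congruence:
q=6, m=12, k=78, j=19
h = (6 + ⌊13×13/5⌋ + 78 + ⌊78/4⌋ + ⌊19/4⌋ - 2×19) mod 7
= (6 + 33 + 78 + 19 + 4 - 38) mod 7
= 102 mod 7 = 4
h=4 → Wednesday

Wednesday


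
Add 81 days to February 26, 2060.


Start: February 26, 2060
Add 81 days
February 26 → March 1: 29 - 26 + 1 = 4 days (81 - 4 = 77 left)
March 1 → April 1: 31 - 1 + 1 = 31 days (77 - 31 = 46 left)
April 1 → May 1: 30 - 1 + 1 = 30 days (46 - 30 = 16 left)
May 1 + 16 = May 17, 2060

May 17, 2060


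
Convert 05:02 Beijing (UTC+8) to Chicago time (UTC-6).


15:02 (previous day)

Time difference = UTC-6 - UTC+8 = -14 hours
New hour = (5 -14) mod 24
= -9 mod 24 = 15
Minutes unchanged → 15:02; -9 < 0 → previous day


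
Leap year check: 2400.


Rules: divisible by 4 AND (not by 100 OR by 400)
2400 ÷ 4 = 600 exactly → divisible by 4
2400 ÷ 100 = 24 exactly → divisible by 100
2400 ÷ 400 = 6 exactly → divisible by 400
Divisible by 400 → leap year

Yes


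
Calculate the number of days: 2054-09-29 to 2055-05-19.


232 days

From September 29, 2054 to May 19, 2055
Rest of September 2054: 30 - 29 = 1
Full months: October 31, November 30, December 31, January 31, February 2055 28, March 31, April 30
Days into May 2055: 19
Total = 1 + 31 + 30 + 31 + 31 + 28 + 31 + 30 + 19 = 232 days


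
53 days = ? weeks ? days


Weeks: 53 ÷ 7 = 7 remainder 4

7 weeks 4 days


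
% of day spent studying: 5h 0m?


20.8%

Time: 300 minutes
Day: 1440 minutes
Percentage = (300/1440) × 100 ≈ 20.8%


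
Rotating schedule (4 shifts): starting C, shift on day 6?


Shifts: A, B, C, D
Start: C (index 2)
Day 6: (2 + 6 - 1) mod 4
= 7 mod 4
= 3
Index 3 → shift D

Shift D


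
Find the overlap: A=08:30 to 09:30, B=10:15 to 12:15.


Meeting A: 510-570 (in minutes from midnight)
Meeting B: 615-735
Overlap start = max(510, 615) = 615
Overlap end = min(570, 735) = 570
Overlap = max(0, 570 - 615) = 0 min

0 minutes


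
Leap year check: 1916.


Rules: divisible by 4 AND (not by 100 OR by 400)
1916 ÷ 4 = 479 exactly → divisible by 4
1916 ÷ 100 = 19 remainder 16 → not divisible by 100
Divisible by 4 but not by 100 → leap year

Yes


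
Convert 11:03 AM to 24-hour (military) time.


Input: 11:03 AM
AM hour stays: 11

11:03


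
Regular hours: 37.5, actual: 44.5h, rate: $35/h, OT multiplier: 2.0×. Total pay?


Regular: 37.5h × $35 = $1312.50
Overtime: 44.5 - 37.5 = 7.0h
OT pay: 7.0h × $35 × 2.0 = $490.00
Total = $1312.50 + $490.00 = $1802.50

$1802.50


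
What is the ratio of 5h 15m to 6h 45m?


7:9 (0.78)

Duration 1: 315 minutes
Duration 2: 405 minutes
Ratio = 315:405
GCD = 45
Simplified = 7:9
As a decimal: 7/9 ≈ 0.78


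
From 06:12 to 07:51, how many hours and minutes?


End time in minutes: 7×60 + 51 = 471
Start time in minutes: 6×60 + 12 = 372
Difference = 471 - 372 = 99 minutes
= 1 hours 39 minutes

1h 39m


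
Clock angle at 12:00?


0.0°

Hour hand (12 ≡ 0 on the dial): 0×30 + 0×0.5 = 0.0°
Minute hand = 0×6 = 0°
Difference = |0.0 - 0| = 0.0°


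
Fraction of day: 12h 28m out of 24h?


Total minutes: 12×60 + 28 = 748
Day = 24×60 = 1440 minutes
Fraction = 748/1440 ≈ 0.5194
As a percentage: 748/1440 × 100 ≈ 51.94%

0.5194 (51.94%)


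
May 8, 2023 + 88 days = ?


August 4, 2023

Start: May 8, 2023
Add 88 days
May 8 → June 1: 31 - 8 + 1 = 24 days (88 - 24 = 64 left)
June 1 → July 1: 30 - 1 + 1 = 30 days (64 - 30 = 34 left)
July 1 → August 1: 31 - 1 + 1 = 31 days (34 - 31 = 3 left)
August 1 + 3 = August 4, 2023


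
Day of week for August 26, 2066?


Zeller's congruence:
q=26, m=8, k=66, j=20
h = (26 + ⌊13×9/5⌋ + 66 + ⌊66/4⌋ + ⌊20/4⌋ - 2×20) mod 7
= (26 + 23 + 66 + 16 + 5 - 40) mod 7
= 96 mod 7 = 5
h=5 → Thursday

Thursday


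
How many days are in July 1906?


31 days

Month: July (month 7)
July has 31 days


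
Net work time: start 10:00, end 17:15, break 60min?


Total time = (17×60+15) - (10×60+0)
= 1035 - 600 = 435 min
Minus break: 435 - 60 = 375 min
= 6h 15m

6h 15m (375 minutes)


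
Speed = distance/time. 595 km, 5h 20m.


111.6 km/h

Distance: 595 km
Time: 5h 20m = 320 min = 320/60 = 16/3 hours
Speed = 595 ÷ (16/3) = 595 × 3 / 16 = 1785/16 ≈ 111.6 km/h


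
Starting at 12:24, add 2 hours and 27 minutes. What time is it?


Start: 744 minutes from midnight
Add: 147 minutes
Total: 891 minutes
Hours: 891 ÷ 60 = 14 remainder 51

14:51


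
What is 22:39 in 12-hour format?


Hour: 22
22 - 12 = 10 → PM

10:39 PM


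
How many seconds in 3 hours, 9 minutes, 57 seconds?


11397 seconds

Hours: 3 × 3600 = 10800
Minutes: 9 × 60 = 540
Seconds: 57
Total = 10800 + 540 + 57 = 11397


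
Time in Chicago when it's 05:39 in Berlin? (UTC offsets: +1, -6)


22:39 (previous day)

Time difference = UTC-6 - UTC+1 = -7 hours
New hour = (5 -7) mod 24
= -2 mod 24 = 22
Minutes unchanged → 22:39; -2 < 0 → previous day


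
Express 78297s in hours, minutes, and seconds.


21h 44m 57s

Hours: 78297 ÷ 3600 = 21 remainder 2697
Minutes: 2697 ÷ 60 = 44 remainder 57
Seconds: 57


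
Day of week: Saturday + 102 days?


Start: Saturday (index 5)
(5 + 102) mod 7
= 107 mod 7
= 2
Index 2 → Wednesday

Wednesday


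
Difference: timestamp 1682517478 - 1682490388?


Difference = 1682517478 - 1682490388 = 27090 seconds
In hours: 27090 / 3600 ≈ 7.5
In days: 27090 / 86400 ≈ 0.31

27090 seconds (7.5 hours / 0.31 days)


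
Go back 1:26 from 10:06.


08:40

Start: 606 minutes from midnight
Subtract: 86 minutes
Remaining: 606 - 86 = 520
Hours: 8, Minutes: 40


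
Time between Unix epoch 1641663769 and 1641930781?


267012 seconds (74.2 hours / 3.09 days)

Difference = 1641930781 - 1641663769 = 267012 seconds
In hours: 267012 / 3600 ≈ 74.2
In days: 267012 / 86400 ≈ 3.09


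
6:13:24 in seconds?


Hours: 6 × 3600 = 21600
Minutes: 13 × 60 = 780
Seconds: 24
Total = 21600 + 780 + 24 = 22404

22404 seconds


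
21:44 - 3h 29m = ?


Start: 1304 minutes from midnight
Subtract: 209 minutes
Remaining: 1304 - 209 = 1095
Hours: 18, Minutes: 15

18:15


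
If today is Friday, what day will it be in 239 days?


Start: Friday (index 4)
(4 + 239) mod 7
= 243 mod 7
= 5
Index 5 → Saturday

Saturday


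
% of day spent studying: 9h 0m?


Time: 540 minutes
Day: 1440 minutes
Percentage = (540/1440) × 100 = 37.5%

37.5%


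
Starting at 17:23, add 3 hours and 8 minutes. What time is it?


20:31

Start: 1043 minutes from midnight
Add: 188 minutes
Total: 1231 minutes
Hours: 1231 ÷ 60 = 20 remainder 31


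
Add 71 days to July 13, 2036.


September 22, 2036

Start: July 13, 2036
Add 71 days
July 13 → August 1: 31 - 13 + 1 = 19 days (71 - 19 = 52 left)
August 1 → September 1: 31 - 1 + 1 = 31 days (52 - 31 = 21 left)
September 1 + 21 = September 22, 2036


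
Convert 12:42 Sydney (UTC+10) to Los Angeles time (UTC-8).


18:42 (previous day)

Time difference = UTC-8 - UTC+10 = -18 hours
New hour = (12 -18) mod 24
= -6 mod 24 = 18
Minutes unchanged → 18:42; -6 < 0 → previous day


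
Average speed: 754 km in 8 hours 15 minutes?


91.4 km/h

Distance: 754 km
Time: 8h 15m = 495 min = 495/60 = 33/4 hours
Speed = 754 ÷ (33/4) = 754 × 4 / 33 = 3016/33 ≈ 91.4 km/h


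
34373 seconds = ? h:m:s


Hours: 34373 ÷ 3600 = 9 remainder 1973
Minutes: 1973 ÷ 60 = 32 remainder 53
Seconds: 53

9h 32m 53s


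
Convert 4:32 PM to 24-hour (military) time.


Input: 4:32 PM
PM: 4 + 12 = 16

16:32


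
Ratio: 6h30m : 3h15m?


2:1 (2.00)

Duration 1: 390 minutes
Duration 2: 195 minutes
Ratio = 390:195
GCD = 195
Simplified = 2:1
As a decimal: 2/1 = 2.00


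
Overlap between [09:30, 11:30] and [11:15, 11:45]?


15 minutes

Meeting A: 570-690 (in minutes from midnight)
Meeting B: 675-705
Overlap start = max(570, 675) = 675
Overlap end = min(690, 705) = 690
Overlap = max(0, 690 - 675) = 15 min


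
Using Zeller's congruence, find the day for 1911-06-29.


Zeller's congruence:
q=29, m=6, k=11, j=19
h = (29 + ⌊13×7/5⌋ + 11 + ⌊11/4⌋ + ⌊19/4⌋ - 2×19) mod 7
= (29 + 18 + 11 + 2 + 4 - 38) mod 7
= 26 mod 7 = 5
h=5 → Thursday

Thursday


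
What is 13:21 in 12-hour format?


1:21 PM

Hour: 13
13 - 12 = 1 → PM


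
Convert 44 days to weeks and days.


Weeks: 44 ÷ 7 = 6 remainder 2

6 weeks 2 days


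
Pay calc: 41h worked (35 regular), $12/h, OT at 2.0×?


$564.00

Regular: 35h × $12 = $420.00
Overtime: 41 - 35 = 6h
OT pay: 6h × $12 × 2.0 = $144.00
Total = $420.00 + $144.00 = $564.00


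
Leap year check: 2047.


Rules: divisible by 4 AND (not by 100 OR by 400)
2047 ÷ 4 = 511 remainder 3 → not divisible by 4
Not divisible by 4 → not a leap year

No


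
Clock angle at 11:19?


Hour hand = 11×30 + 19×0.5 = 339.5°
Minute hand = 19×6 = 114°
Difference = |339.5 - 114| = 225.5°
Since > 180°: 360 - 225.5 = 134.5°

134.5°


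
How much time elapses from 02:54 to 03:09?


0h 15m

End time in minutes: 3×60 + 9 = 189
Start time in minutes: 2×60 + 54 = 174
Difference = 189 - 174 = 15 minutes
= 0 hours 15 minutes


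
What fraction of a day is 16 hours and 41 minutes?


0.6951 (69.51%)

Total minutes: 16×60 + 41 = 1001
Day = 24×60 = 1440 minutes
Fraction = 1001/1440 ≈ 0.6951
As a percentage: 1001/1440 × 100 ≈ 69.51%


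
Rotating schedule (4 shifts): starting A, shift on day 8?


Shift D

Shifts: A, B, C, D
Start: A (index 0)
Day 8: (0 + 8 - 1) mod 4
= 7 mod 4
= 3
Index 3 → shift D


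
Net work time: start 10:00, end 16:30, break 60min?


5h 30m (330 minutes)

Total time = (16×60+30) - (10×60+0)
= 990 - 600 = 390 min
Minus break: 390 - 60 = 330 min
= 5h 30m


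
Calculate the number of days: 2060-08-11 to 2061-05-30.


292 days

From August 11, 2060 to May 30, 2061
Rest of August 2060: 31 - 11 = 20
Full months: September 30, October 31, November 30, December 31, January 31, February 2061 28, March 31, April 30
Days into May 2061: 30
Total = 20 + 30 + 31 + 30 + 31 + 31 + 28 + 31 + 30 + 30 = 292 days


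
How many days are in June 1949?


Month: June (month 6)
June has 30 days

30 days


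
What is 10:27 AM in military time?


Input: 10:27 AM
AM hour stays: 10

10:27


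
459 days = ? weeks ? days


Weeks: 459 ÷ 7 = 65 remainder 4

65 weeks 4 days


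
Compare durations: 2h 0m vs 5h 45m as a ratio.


Duration 1: 120 minutes
Duration 2: 345 minutes
Ratio = 120:345
GCD = 15
Simplified = 8:23
As a decimal: 8/23 ≈ 0.35

8:23 (0.35)


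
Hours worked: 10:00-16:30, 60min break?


Total time = (16×60+30) - (10×60+0)
= 990 - 600 = 390 min
Minus break: 390 - 60 = 330 min
= 5h 30m

5h 30m (330 minutes)


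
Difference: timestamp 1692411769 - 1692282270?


129499 seconds (36.0 hours / 1.50 days)

Difference = 1692411769 - 1692282270 = 129499 seconds
In hours: 129499 / 3600 ≈ 36.0
In days: 129499 / 86400 ≈ 1.50


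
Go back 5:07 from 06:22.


01:15

Start: 382 minutes from midnight
Subtract: 307 minutes
Remaining: 382 - 307 = 75
Hours: 1, Minutes: 15


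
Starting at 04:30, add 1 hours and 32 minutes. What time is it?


06:02

Start: 270 minutes from midnight
Add: 92 minutes
Total: 362 minutes
Hours: 362 ÷ 60 = 6 remainder 2


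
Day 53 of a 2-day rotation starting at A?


Shifts: A, B
Start: A (index 0)
Day 53: (0 + 53 - 1) mod 2
= 52 mod 2
= 0
Index 0 → shift A

Shift A


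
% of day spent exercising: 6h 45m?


28.1%

Time: 405 minutes
Day: 1440 minutes
Percentage = (405/1440) × 100 ≈ 28.1%


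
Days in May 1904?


Month: May (month 5)
May has 31 days

31 days


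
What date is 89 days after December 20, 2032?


Start: December 20, 2032
Add 89 days
December 20 → January 1: 31 - 20 + 1 = 12 days (89 - 12 = 77 left)
January 1 → February 1: 31 - 1 + 1 = 31 days (77 - 31 = 46 left)
February 1 → March 1: 28 - 1 + 1 = 28 days (46 - 28 = 18 left)
March 1 + 18 = March 19, 2033

March 19, 2033


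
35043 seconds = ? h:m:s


Hours: 35043 ÷ 3600 = 9 remainder 2643
Minutes: 2643 ÷ 60 = 44 remainder 3
Seconds: 3

9h 44m 3s


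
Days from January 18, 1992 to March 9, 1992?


From January 18, 1992 to March 9, 1992
Rest of January 1992: 31 - 18 = 13
Full months: February 1992 29
Days into March 1992: 9
Total = 13 + 29 + 9 = 51 days

51 days


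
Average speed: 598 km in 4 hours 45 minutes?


125.9 km/h

Distance: 598 km
Time: 4h 45m = 285 min = 285/60 = 19/4 hours
Speed = 598 ÷ (19/4) = 598 × 4 / 19 = 2392/19 ≈ 125.9 km/h


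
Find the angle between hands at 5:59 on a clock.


174.5°

Hour hand = 5×30 + 59×0.5 = 179.5°
Minute hand = 59×6 = 354°
Difference = |179.5 - 354| = 174.5°


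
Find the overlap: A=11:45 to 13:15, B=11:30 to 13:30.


90 minutes

Meeting A: 705-795 (in minutes from midnight)
Meeting B: 690-810
Overlap start = max(705, 690) = 705
Overlap end = min(795, 810) = 795
Overlap = max(0, 795 - 705) = 90 min


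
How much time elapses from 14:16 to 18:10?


3h 54m

End time in minutes: 18×60 + 10 = 1090
Start time in minutes: 14×60 + 16 = 856
Difference = 1090 - 856 = 234 minutes
= 3 hours 54 minutes


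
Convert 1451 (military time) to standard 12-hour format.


2:51 PM

Hour: 14
14 - 12 = 2 → PM


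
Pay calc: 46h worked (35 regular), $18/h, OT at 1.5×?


Regular: 35h × $18 = $630.00
Overtime: 46 - 35 = 11h
OT pay: 11h × $18 × 1.5 = $297.00
Total = $630.00 + $297.00 = $927.00

$927.00


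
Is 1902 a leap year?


No

Rules: divisible by 4 AND (not by 100 OR by 400)
1902 ÷ 4 = 475 remainder 2 → not divisible by 4
Not divisible by 4 → not a leap year


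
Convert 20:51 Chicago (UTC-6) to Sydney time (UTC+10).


12:51 (next day)

Time difference = UTC+10 - UTC-6 = +16 hours
New hour = (20 + 16) mod 24
= 36 mod 24 = 12
Minutes unchanged → 12:51; 36 ≥ 24 → next day


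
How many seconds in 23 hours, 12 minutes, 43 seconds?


Hours: 23 × 3600 = 82800
Minutes: 12 × 60 = 720
Seconds: 43
Total = 82800 + 720 + 43 = 83563

83563 seconds


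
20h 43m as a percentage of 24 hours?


Total minutes: 20×60 + 43 = 1243
Day = 24×60 = 1440 minutes
Fraction = 1243/1440 ≈ 0.8632
As a percentage: 1243/1440 × 100 ≈ 86.32%

0.8632 (86.32%)


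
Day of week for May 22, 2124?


Monday

Zeller's congruence:
q=22, m=5, k=24, j=21
h = (22 + ⌊13×6/5⌋ + 24 + ⌊24/4⌋ + ⌊21/4⌋ - 2×21) mod 7
= (22 + 15 + 24 + 6 + 5 - 42) mod 7
= 30 mod 7 = 2
h=2 → Monday


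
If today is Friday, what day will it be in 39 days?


Tuesday

Start: Friday (index 4)
(4 + 39) mod 7
= 43 mod 7
= 1
Index 1 → Tuesday


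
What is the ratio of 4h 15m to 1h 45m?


17:7 (2.43)

Duration 1: 255 minutes
Duration 2: 105 minutes
Ratio = 255:105
GCD = 15
Simplified = 17:7
As a decimal: 17/7 ≈ 2.43


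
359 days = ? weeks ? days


Weeks: 359 ÷ 7 = 51 remainder 2

51 weeks 2 days


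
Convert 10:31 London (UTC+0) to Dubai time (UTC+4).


Time difference = UTC+4 - UTC+0 = +4 hours
New hour = (10 + 4) mod 24
= 14 mod 24 = 14
Minutes unchanged → 14:31

14:31


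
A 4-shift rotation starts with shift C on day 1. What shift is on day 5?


Shifts: A, B, C, D
Start: C (index 2)
Day 5: (2 + 5 - 1) mod 4
= 6 mod 4
= 2
Index 2 → shift C

Shift C


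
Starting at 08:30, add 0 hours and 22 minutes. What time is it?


08:52

Start: 510 minutes from midnight
Add: 22 minutes
Total: 532 minutes
Hours: 532 ÷ 60 = 8 remainder 52


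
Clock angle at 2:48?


Hour hand = 2×30 + 48×0.5 = 84.0°
Minute hand = 48×6 = 288°
Difference = |84.0 - 288| = 204.0°
Since > 180°: 360 - 204.0 = 156.0°

156.0°


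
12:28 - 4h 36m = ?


07:52

Start: 748 minutes from midnight
Subtract: 276 minutes
Remaining: 748 - 276 = 472
Hours: 7, Minutes: 52


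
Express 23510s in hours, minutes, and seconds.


6h 31m 50s

Hours: 23510 ÷ 3600 = 6 remainder 1910
Minutes: 1910 ÷ 60 = 31 remainder 50
Seconds: 50


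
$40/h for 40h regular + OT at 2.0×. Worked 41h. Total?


Regular: 40h × $40 = $1600.00
Overtime: 41 - 40 = 1h
OT pay: 1h × $40 × 2.0 = $80.00
Total = $1600.00 + $80.00 = $1680.00

$1680.00


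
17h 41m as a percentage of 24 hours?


Total minutes: 17×60 + 41 = 1061
Day = 24×60 = 1440 minutes
Fraction = 1061/1440 ≈ 0.7368
As a percentage: 1061/1440 × 100 ≈ 73.68%

0.7368 (73.68%)


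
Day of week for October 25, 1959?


Sunday

Zeller's congruence:
q=25, m=10, k=59, j=19
h = (25 + ⌊13×11/5⌋ + 59 + ⌊59/4⌋ + ⌊19/4⌋ - 2×19) mod 7
= (25 + 28 + 59 + 14 + 4 - 38) mod 7
= 92 mod 7 = 1
h=1 → Sunday


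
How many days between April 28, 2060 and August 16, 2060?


110 days

From April 28, 2060 to August 16, 2060
Rest of April 2060: 30 - 28 = 2
Full months: May 31, June 30, July 31
Days into August 2060: 16
Total = 2 + 31 + 30 + 31 + 16 = 110 days


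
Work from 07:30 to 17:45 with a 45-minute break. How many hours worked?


9h 30m (570 minutes)

Total time = (17×60+45) - (7×60+30)
= 1065 - 450 = 615 min
Minus break: 615 - 45 = 570 min
= 9h 30m


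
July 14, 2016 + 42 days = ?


August 25, 2016

Start: July 14, 2016
Add 42 days
July 14 → August 1: 31 - 14 + 1 = 18 days (42 - 18 = 24 left)
August 1 + 24 = August 25, 2016


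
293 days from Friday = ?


Thursday

Start: Friday (index 4)
(4 + 293) mod 7
= 297 mod 7
= 3
Index 3 → Thursday


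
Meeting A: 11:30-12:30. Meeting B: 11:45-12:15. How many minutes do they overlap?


Meeting A: 690-750 (in minutes from midnight)
Meeting B: 705-735
Overlap start = max(690, 705) = 705
Overlap end = min(750, 735) = 735
Overlap = max(0, 735 - 705) = 30 min

30 minutes


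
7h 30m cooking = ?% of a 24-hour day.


Time: 450 minutes
Day: 1440 minutes
Percentage = (450/1440) × 100 ≈ 31.3%

31.3%


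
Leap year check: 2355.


Rules: divisible by 4 AND (not by 100 OR by 400)
2355 ÷ 4 = 588 remainder 3 → not divisible by 4
Not divisible by 4 → not a leap year

No


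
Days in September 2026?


30 days

Month: September (month 9)
September has 30 days


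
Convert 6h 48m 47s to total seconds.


24527 seconds

Hours: 6 × 3600 = 21600
Minutes: 48 × 60 = 2880
Seconds: 47
Total = 21600 + 2880 + 47 = 24527


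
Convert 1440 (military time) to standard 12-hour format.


Hour: 14
14 - 12 = 2 → PM

2:40 PM


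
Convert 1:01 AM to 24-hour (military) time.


Input: 1:01 AM
AM hour stays: 1

01:01


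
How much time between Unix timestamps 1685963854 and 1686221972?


258118 seconds (71.7 hours / 2.99 days)

Difference = 1686221972 - 1685963854 = 258118 seconds
In hours: 258118 / 3600 ≈ 71.7
In days: 258118 / 86400 ≈ 2.99


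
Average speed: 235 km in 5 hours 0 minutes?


47.0 km/h

Distance: 235 km
Time: 5 hours
Speed = 235 / 5 = 47.0 km/h


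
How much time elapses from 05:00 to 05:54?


End time in minutes: 5×60 + 54 = 354
Start time in minutes: 5×60 + 0 = 300
Difference = 354 - 300 = 54 minutes
= 0 hours 54 minutes

0h 54m


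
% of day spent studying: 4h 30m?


Time: 270 minutes
Day: 1440 minutes
Percentage = (270/1440) × 100 ≈ 18.8%

18.8%


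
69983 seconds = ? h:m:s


19h 26m 23s

Hours: 69983 ÷ 3600 = 19 remainder 1583
Minutes: 1583 ÷ 60 = 26 remainder 23
Seconds: 23


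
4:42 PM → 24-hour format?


16:42

Input: 4:42 PM
PM: 4 + 12 = 16


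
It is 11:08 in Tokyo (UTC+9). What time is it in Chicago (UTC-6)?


Time difference = UTC-6 - UTC+9 = -15 hours
New hour = (11 -15) mod 24
= -4 mod 24 = 20
Minutes unchanged → 20:08; -4 < 0 → previous day

20:08 (previous day)


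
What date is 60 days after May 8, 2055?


Start: May 8, 2055
Add 60 days
May 8 → June 1: 31 - 8 + 1 = 24 days (60 - 24 = 36 left)
June 1 → July 1: 30 - 1 + 1 = 30 days (36 - 30 = 6 left)
July 1 + 6 = July 7, 2055

July 7, 2055


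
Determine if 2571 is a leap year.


No

Rules: divisible by 4 AND (not by 100 OR by 400)
2571 ÷ 4 = 642 remainder 3 → not divisible by 4
Not divisible by 4 → not a leap year


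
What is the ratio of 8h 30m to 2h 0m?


Duration 1: 510 minutes
Duration 2: 120 minutes
Ratio = 510:120
GCD = 30
Simplified = 17:4
As a decimal: 17/4 = 4.25

17:4 (4.25)


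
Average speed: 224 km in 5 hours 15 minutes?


42.7 km/h

Distance: 224 km
Time: 5h 15m = 315 min = 315/60 = 21/4 hours
Speed = 224 ÷ (21/4) = 224 × 4 / 21 = 896/21 ≈ 42.7 km/h


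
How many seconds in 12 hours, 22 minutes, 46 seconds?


44566 seconds

Hours: 12 × 3600 = 43200
Minutes: 22 × 60 = 1320
Seconds: 46
Total = 43200 + 1320 + 46 = 44566


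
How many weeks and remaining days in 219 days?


31 weeks 2 days

Weeks: 219 ÷ 7 = 31 remainder 2


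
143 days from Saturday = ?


Tuesday

Start: Saturday (index 5)
(5 + 143) mod 7
= 148 mod 7
= 1
Index 1 → Tuesday


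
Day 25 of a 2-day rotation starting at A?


Shifts: A, B
Start: A (index 0)
Day 25: (0 + 25 - 1) mod 2
= 24 mod 2
= 0
Index 0 → shift A

Shift A


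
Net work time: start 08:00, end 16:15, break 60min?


Total time = (16×60+15) - (8×60+0)
= 975 - 480 = 495 min
Minus break: 495 - 60 = 435 min
= 7h 15m

7h 15m (435 minutes)


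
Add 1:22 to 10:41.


12:03

Start: 641 minutes from midnight
Add: 82 minutes
Total: 723 minutes
Hours: 723 ÷ 60 = 12 remainder 3


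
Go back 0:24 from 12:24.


12:00

Start: 744 minutes from midnight
Subtract: 24 minutes
Remaining: 744 - 24 = 720
Hours: 12, Minutes: 0


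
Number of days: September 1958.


30 days

Month: September (month 9)
September has 30 days


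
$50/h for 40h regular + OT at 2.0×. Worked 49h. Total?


$2900.00

Regular: 40h × $50 = $2000.00
Overtime: 49 - 40 = 9h
OT pay: 9h × $50 × 2.0 = $900.00
Total = $2000.00 + $900.00 = $2900.00


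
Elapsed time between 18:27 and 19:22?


0h 55m

End time in minutes: 19×60 + 22 = 1162
Start time in minutes: 18×60 + 27 = 1107
Difference = 1162 - 1107 = 55 minutes
= 0 hours 55 minutes


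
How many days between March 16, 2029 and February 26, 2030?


From March 16, 2029 to February 26, 2030
Rest of March 2029: 31 - 16 = 15
Full months: April 30, May 31, June 30, July 31, August 31, September 30, October 31, November 30, December 31, January 31
Days into February 2030: 26
Total = 15 + 30 + 31 + 30 + 31 + 31 + 30 + 31 + 30 + 31 + 31 + 26 = 347 days

347 days


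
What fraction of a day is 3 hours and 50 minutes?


0.1597 (15.97%)

Total minutes: 3×60 + 50 = 230
Day = 24×60 = 1440 minutes
Fraction = 230/1440 ≈ 0.1597
As a percentage: 230/1440 × 100 ≈ 15.97%


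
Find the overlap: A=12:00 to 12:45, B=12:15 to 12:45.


Meeting A: 720-765 (in minutes from midnight)
Meeting B: 735-765
Overlap start = max(720, 735) = 735
Overlap end = min(765, 765) = 765
Overlap = max(0, 765 - 735) = 30 min

30 minutes


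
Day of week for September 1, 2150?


Zeller's congruence:
q=1, m=9, k=50, j=21
h = (1 + ⌊13×10/5⌋ + 50 + ⌊50/4⌋ + ⌊21/4⌋ - 2×21) mod 7
= (1 + 26 + 50 + 12 + 5 - 42) mod 7
= 52 mod 7 = 3
h=3 → Tuesday

Tuesday


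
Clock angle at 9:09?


139.5°

Hour hand = 9×30 + 9×0.5 = 274.5°
Minute hand = 9×6 = 54°
Difference = |274.5 - 54| = 220.5°
Since > 180°: 360 - 220.5 = 139.5°


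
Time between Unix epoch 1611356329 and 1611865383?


509054 seconds (141.4 hours / 5.89 days)

Difference = 1611865383 - 1611356329 = 509054 seconds
In hours: 509054 / 3600 ≈ 141.4
In days: 509054 / 86400 ≈ 5.89


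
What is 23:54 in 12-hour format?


Hour: 23
23 - 12 = 11 → PM

11:54 PM


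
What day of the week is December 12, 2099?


Zeller's congruence:
q=12, m=12, k=99, j=20
h = (12 + ⌊13×13/5⌋ + 99 + ⌊99/4⌋ + ⌊20/4⌋ - 2×20) mod 7
= (12 + 33 + 99 + 24 + 5 - 40) mod 7
= 133 mod 7 = 0
h=0 → Saturday

Saturday


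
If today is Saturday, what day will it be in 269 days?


Tuesday

Start: Saturday (index 5)
(5 + 269) mod 7
= 274 mod 7
= 1
Index 1 → Tuesday


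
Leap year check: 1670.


No

Rules: divisible by 4 AND (not by 100 OR by 400)
1670 ÷ 4 = 417 remainder 2 → not divisible by 4
Not divisible by 4 → not a leap year


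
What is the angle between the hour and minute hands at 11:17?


123.5°

Hour hand = 11×30 + 17×0.5 = 338.5°
Minute hand = 17×6 = 102°
Difference = |338.5 - 102| = 236.5°
Since > 180°: 360 - 236.5 = 123.5°


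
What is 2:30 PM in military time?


14:30

Input: 2:30 PM
PM: 2 + 12 = 14


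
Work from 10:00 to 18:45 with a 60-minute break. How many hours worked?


Total time = (18×60+45) - (10×60+0)
= 1125 - 600 = 525 min
Minus break: 525 - 60 = 465 min
= 7h 45m

7h 45m (465 minutes)


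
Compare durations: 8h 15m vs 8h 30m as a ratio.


33:34 (0.97)

Duration 1: 495 minutes
Duration 2: 510 minutes
Ratio = 495:510
GCD = 15
Simplified = 33:34
As a decimal: 33/34 ≈ 0.97


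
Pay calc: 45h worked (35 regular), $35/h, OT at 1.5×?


Regular: 35h × $35 = $1225.00
Overtime: 45 - 35 = 10h
OT pay: 10h × $35 × 1.5 = $525.00
Total = $1225.00 + $525.00 = $1750.00

$1750.00


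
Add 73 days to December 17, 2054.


Start: December 17, 2054
Add 73 days
December 17 → January 1: 31 - 17 + 1 = 15 days (73 - 15 = 58 left)
January 1 → February 1: 31 - 1 + 1 = 31 days (58 - 31 = 27 left)
February 1 + 27 = February 28, 2055

February 28, 2055


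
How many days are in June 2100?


30 days

Month: June (month 6)
June has 30 days


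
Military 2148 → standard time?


9:48 PM

Hour: 21
21 - 12 = 9 → PM


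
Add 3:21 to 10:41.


14:02

Start: 641 minutes from midnight
Add: 201 minutes
Total: 842 minutes
Hours: 842 ÷ 60 = 14 remainder 2


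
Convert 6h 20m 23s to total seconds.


22823 seconds

Hours: 6 × 3600 = 21600
Minutes: 20 × 60 = 1200
Seconds: 23
Total = 21600 + 1200 + 23 = 22823


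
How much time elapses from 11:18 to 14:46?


End time in minutes: 14×60 + 46 = 886
Start time in minutes: 11×60 + 18 = 678
Difference = 886 - 678 = 208 minutes
= 3 hours 28 minutes

3h 28m


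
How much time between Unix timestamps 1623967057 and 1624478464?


Difference = 1624478464 - 1623967057 = 511407 seconds
In hours: 511407 / 3600 ≈ 142.1
In days: 511407 / 86400 ≈ 5.92

511407 seconds (142.1 hours / 5.92 days)


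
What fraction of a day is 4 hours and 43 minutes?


Total minutes: 4×60 + 43 = 283
Day = 24×60 = 1440 minutes
Fraction = 283/1440 ≈ 0.1965
As a percentage: 283/1440 × 100 ≈ 19.65%

0.1965 (19.65%)


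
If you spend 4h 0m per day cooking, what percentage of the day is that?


16.7%

Time: 240 minutes
Day: 1440 minutes
Percentage = (240/1440) × 100 ≈ 16.7%


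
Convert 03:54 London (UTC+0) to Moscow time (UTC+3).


Time difference = UTC+3 - UTC+0 = +3 hours
New hour = (3 + 3) mod 24
= 6 mod 24 = 6
Minutes unchanged → 06:54

06:54


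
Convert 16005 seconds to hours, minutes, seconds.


Hours: 16005 ÷ 3600 = 4 remainder 1605
Minutes: 1605 ÷ 60 = 26 remainder 45
Seconds: 45

4h 26m 45s


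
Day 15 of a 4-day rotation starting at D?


Shift B

Shifts: A, B, C, D
Start: D (index 3)
Day 15: (3 + 15 - 1) mod 4
= 17 mod 4
= 1
Index 1 → shift B


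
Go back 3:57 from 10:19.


Start: 619 minutes from midnight
Subtract: 237 minutes
Remaining: 619 - 237 = 382
Hours: 6, Minutes: 22

06:22


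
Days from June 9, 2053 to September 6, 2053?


From June 9, 2053 to September 6, 2053
Rest of June 2053: 30 - 9 = 21
Full months: July 31, August 31
Days into September 2053: 6
Total = 21 + 31 + 31 + 6 = 89 days

89 days


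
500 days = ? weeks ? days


Weeks: 500 ÷ 7 = 71 remainder 3

71 weeks 3 days


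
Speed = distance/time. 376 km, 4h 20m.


Distance: 376 km
Time: 4h 20m = 260 min = 260/60 = 13/3 hours
Speed = 376 ÷ (13/3) = 376 × 3 / 13 = 1128/13 ≈ 86.8 km/h

86.8 km/h


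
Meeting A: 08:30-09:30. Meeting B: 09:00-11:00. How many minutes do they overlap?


Meeting A: 510-570 (in minutes from midnight)
Meeting B: 540-660
Overlap start = max(510, 540) = 540
Overlap end = min(570, 660) = 570
Overlap = max(0, 570 - 540) = 30 min

30 minutes


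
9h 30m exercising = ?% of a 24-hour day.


39.6%

Time: 570 minutes
Day: 1440 minutes
Percentage = (570/1440) × 100 ≈ 39.6%


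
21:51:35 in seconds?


Hours: 21 × 3600 = 75600
Minutes: 51 × 60 = 3060
Seconds: 35
Total = 75600 + 3060 + 35 = 78695

78695 seconds


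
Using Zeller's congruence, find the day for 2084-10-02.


Zeller's congruence:
q=2, m=10, k=84, j=20
h = (2 + ⌊13×11/5⌋ + 84 + ⌊84/4⌋ + ⌊20/4⌋ - 2×20) mod 7
= (2 + 28 + 84 + 21 + 5 - 40) mod 7
= 100 mod 7 = 2
h=2 → Monday

Monday


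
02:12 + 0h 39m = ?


Start: 132 minutes from midnight
Add: 39 minutes
Total: 171 minutes
Hours: 171 ÷ 60 = 2 remainder 51

02:51


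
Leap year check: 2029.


No

Rules: divisible by 4 AND (not by 100 OR by 400)
2029 ÷ 4 = 507 remainder 1 → not divisible by 4
Not divisible by 4 → not a leap year


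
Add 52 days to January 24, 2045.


Start: January 24, 2045
Add 52 days
January 24 → February 1: 31 - 24 + 1 = 8 days (52 - 8 = 44 left)
February 1 → March 1: 28 - 1 + 1 = 28 days (44 - 28 = 16 left)
March 1 + 16 = March 17, 2045

March 17, 2045


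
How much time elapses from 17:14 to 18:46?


1h 32m

End time in minutes: 18×60 + 46 = 1126
Start time in minutes: 17×60 + 14 = 1034
Difference = 1126 - 1034 = 92 minutes
= 1 hours 32 minutes


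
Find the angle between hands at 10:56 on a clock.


Hour hand = 10×30 + 56×0.5 = 328.0°
Minute hand = 56×6 = 336°
Difference = |328.0 - 336| = 8.0°

8.0°


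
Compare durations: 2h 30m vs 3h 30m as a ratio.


Duration 1: 150 minutes
Duration 2: 210 minutes
Ratio = 150:210
GCD = 30
Simplified = 5:7
As a decimal: 5/7 ≈ 0.71

5:7 (0.71)


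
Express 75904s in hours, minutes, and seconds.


Hours: 75904 ÷ 3600 = 21 remainder 304
Minutes: 304 ÷ 60 = 5 remainder 4
Seconds: 4

21h 5m 4s


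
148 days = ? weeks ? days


21 weeks 1 days

Weeks: 148 ÷ 7 = 21 remainder 1


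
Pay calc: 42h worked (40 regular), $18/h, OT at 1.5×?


Regular: 40h × $18 = $720.00
Overtime: 42 - 40 = 2h
OT pay: 2h × $18 × 1.5 = $54.00
Total = $720.00 + $54.00 = $774.00

$774.00


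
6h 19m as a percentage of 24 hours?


Total minutes: 6×60 + 19 = 379
Day = 24×60 = 1440 minutes
Fraction = 379/1440 ≈ 0.2632
As a percentage: 379/1440 × 100 ≈ 26.32%

0.2632 (26.32%)


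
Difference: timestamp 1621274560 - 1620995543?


279017 seconds (77.5 hours / 3.23 days)

Difference = 1621274560 - 1620995543 = 279017 seconds
In hours: 279017 / 3600 ≈ 77.5
In days: 279017 / 86400 ≈ 3.23


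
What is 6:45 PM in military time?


Input: 6:45 PM
PM: 6 + 12 = 18

18:45


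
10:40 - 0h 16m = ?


Start: 640 minutes from midnight
Subtract: 16 minutes
Remaining: 640 - 16 = 624
Hours: 10, Minutes: 24

10:24


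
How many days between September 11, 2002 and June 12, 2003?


From September 11, 2002 to June 12, 2003
Rest of September 2002: 30 - 11 = 19
Full months: October 31, November 30, December 31, January 31, February 2003 28, March 31, April 30, May 31
Days into June 2003: 12
Total = 19 + 31 + 30 + 31 + 31 + 28 + 31 + 30 + 31 + 12 = 274 days

274 days


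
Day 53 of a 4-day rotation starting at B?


Shift B

Shifts: A, B, C, D
Start: B (index 1)
Day 53: (1 + 53 - 1) mod 4
= 53 mod 4
= 1
Index 1 → shift B


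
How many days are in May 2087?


31 days

Month: May (month 5)
May has 31 days


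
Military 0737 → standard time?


7:37 AM

Hour: 7
7 < 12 → AM


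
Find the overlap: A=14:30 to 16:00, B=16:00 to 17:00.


Meeting A: 870-960 (in minutes from midnight)
Meeting B: 960-1020
Overlap start = max(870, 960) = 960
Overlap end = min(960, 1020) = 960
Overlap = max(0, 960 - 960) = 0 min

0 minutes


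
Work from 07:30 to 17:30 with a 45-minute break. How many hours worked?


Total time = (17×60+30) - (7×60+30)
= 1050 - 450 = 600 min
Minus break: 600 - 45 = 555 min
= 9h 15m

9h 15m (555 minutes)


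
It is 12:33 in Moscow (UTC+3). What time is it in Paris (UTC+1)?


10:33

Time difference = UTC+1 - UTC+3 = -2 hours
New hour = (12 -2) mod 24
= 10 mod 24 = 10
Minutes unchanged → 10:33


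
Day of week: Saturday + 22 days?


Sunday

Start: Saturday (index 5)
(5 + 22) mod 7
= 27 mod 7
= 6
Index 6 → Sunday


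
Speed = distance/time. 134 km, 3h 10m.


Distance: 134 km
Time: 3h 10m = 190 min = 190/60 = 19/6 hours
Speed = 134 ÷ (19/6) = 134 × 6 / 19 = 804/19 ≈ 42.3 km/h

42.3 km/h


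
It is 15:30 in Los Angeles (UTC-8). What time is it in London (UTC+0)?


23:30

Time difference = UTC+0 - UTC-8 = +8 hours
New hour = (15 + 8) mod 24
= 23 mod 24 = 23
Minutes unchanged → 23:30


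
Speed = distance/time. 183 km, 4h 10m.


43.9 km/h

Distance: 183 km
Time: 4h 10m = 250 min = 250/60 = 25/6 hours
Speed = 183 ÷ (25/6) = 183 × 6 / 25 = 1098/25 ≈ 43.9 km/h


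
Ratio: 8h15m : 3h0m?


Duration 1: 495 minutes
Duration 2: 180 minutes
Ratio = 495:180
GCD = 45
Simplified = 11:4
As a decimal: 11/4 = 2.75

11:4 (2.75)


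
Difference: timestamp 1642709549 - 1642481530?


Difference = 1642709549 - 1642481530 = 228019 seconds
In hours: 228019 / 3600 ≈ 63.3
In days: 228019 / 86400 ≈ 2.64

228019 seconds (63.3 hours / 2.64 days)


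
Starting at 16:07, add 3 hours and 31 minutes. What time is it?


Start: 967 minutes from midnight
Add: 211 minutes
Total: 1178 minutes
Hours: 1178 ÷ 60 = 19 remainder 38

19:38


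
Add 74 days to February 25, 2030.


Start: February 25, 2030
Add 74 days
February 25 → March 1: 28 - 25 + 1 = 4 days (74 - 4 = 70 left)
March 1 → April 1: 31 - 1 + 1 = 31 days (70 - 31 = 39 left)
April 1 → May 1: 30 - 1 + 1 = 30 days (39 - 30 = 9 left)
May 1 + 9 = May 10, 2030

May 10, 2030


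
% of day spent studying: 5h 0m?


20.8%

Time: 300 minutes
Day: 1440 minutes
Percentage = (300/1440) × 100 ≈ 20.8%


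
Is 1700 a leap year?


Rules: divisible by 4 AND (not by 100 OR by 400)
1700 ÷ 4 = 425 exactly → divisible by 4
1700 ÷ 100 = 17 exactly → divisible by 100
1700 ÷ 400 = 4 remainder 100 → not divisible by 400
Divisible by 100 but not by 400 → not a leap year

No


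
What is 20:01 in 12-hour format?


8:01 PM

Hour: 20
20 - 12 = 8 → PM


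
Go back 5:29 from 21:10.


15:41

Start: 1270 minutes from midnight
Subtract: 329 minutes
Remaining: 1270 - 329 = 941
Hours: 15, Minutes: 41


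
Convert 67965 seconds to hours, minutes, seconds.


Hours: 67965 ÷ 3600 = 18 remainder 3165
Minutes: 3165 ÷ 60 = 52 remainder 45
Seconds: 45

18h 52m 45s


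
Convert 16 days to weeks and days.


2 weeks 2 days

Weeks: 16 ÷ 7 = 2 remainder 2


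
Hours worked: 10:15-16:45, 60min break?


Total time = (16×60+45) - (10×60+15)
= 1005 - 615 = 390 min
Minus break: 390 - 60 = 330 min
= 5h 30m

5h 30m (330 minutes)


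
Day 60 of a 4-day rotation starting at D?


Shift C

Shifts: A, B, C, D
Start: D (index 3)
Day 60: (3 + 60 - 1) mod 4
= 62 mod 4
= 2
Index 2 → shift C
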